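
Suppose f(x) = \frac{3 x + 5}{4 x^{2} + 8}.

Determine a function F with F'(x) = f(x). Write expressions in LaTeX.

An antiderivative is F(x) = \frac{3 \log{\left(x^{2} + 2 \right)} + 5 \sqrt{2} \operatorname{atan}{\left(\frac{\sqrt{2} x}{2} \right)}}{8}.

Since d/dx undoes antidifferentiation here, F'(x) = f(x) is required of F(x).
Check: d/dx[\frac{3 \log{\left(x^{2} + 2 \right)} + 5 \sqrt{2} \operatorname{atan}{\left(\frac{\sqrt{2} x}{2} \right)}}{8}] = \frac{3 x + 5}{4 x^{2} + 8} = f(x).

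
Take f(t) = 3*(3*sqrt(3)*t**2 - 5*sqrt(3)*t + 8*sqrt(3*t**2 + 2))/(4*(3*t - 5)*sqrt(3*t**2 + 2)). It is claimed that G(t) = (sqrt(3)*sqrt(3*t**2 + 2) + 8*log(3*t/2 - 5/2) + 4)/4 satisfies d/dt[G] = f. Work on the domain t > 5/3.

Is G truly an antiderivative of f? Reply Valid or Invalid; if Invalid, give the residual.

d/dt[G] = (9*sqrt(3)*t**2 - 15*sqrt(3)*t + 24*sqrt(3*t**2 + 2))/(12*t*sqrt(3*t**2 + 2) - 20*sqrt(3*t**2 + 2))
This equals f(t) exactly, so the claim holds.

Valid: G'(t) = f(t).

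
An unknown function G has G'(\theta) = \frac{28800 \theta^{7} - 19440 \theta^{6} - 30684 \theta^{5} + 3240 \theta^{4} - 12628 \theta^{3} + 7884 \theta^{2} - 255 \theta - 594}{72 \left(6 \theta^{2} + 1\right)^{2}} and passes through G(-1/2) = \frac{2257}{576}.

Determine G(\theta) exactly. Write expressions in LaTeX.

G(\theta) = \frac{- 4 \theta - \frac{1}{3}}{2 \theta^{2} + \frac{1}{3}} + \left(\frac{5 \theta^{2}}{3} - \frac{3 \theta}{4} - \frac{5}{2}\right)^{2} - 1

Any candidate G(\theta) must reproduce the stated G'(\theta) exactly.
A general antiderivative is \frac{- 4 \theta - \frac{1}{3}}{2 \theta^{2} + \frac{1}{3}} + \left(\frac{5 \theta^{2}}{3} - \frac{3 \theta}{4} - \frac{5}{2}\right)^{2} + C.
The condition gives C = \frac{2257}{576} - (\frac{2833}{576}) = -1.
So G(\theta) = \frac{- 4 \theta - \frac{1}{3}}{2 \theta^{2} + \frac{1}{3}} + \left(\frac{5 \theta^{2}}{3} - \frac{3 \theta}{4} - \frac{5}{2}\right)^{2} - 1.
Check: d/d\theta[\frac{- 4 \theta - \frac{1}{3}}{2 \theta^{2} + \frac{1}{3}} + \left(\frac{5 \theta^{2}}{3} - \frac{3 \theta}{4} - \frac{5}{2}\right)^{2} - 1] = \frac{28800 \theta^{7} - 19440 \theta^{6} - 30684 \theta^{5} + 3240 \theta^{4} - 12628 \theta^{3} + 7884 \theta^{2} - 255 \theta - 594}{2592 \theta^{4} + 864 \theta^{2} + 72}, which equals G'(\theta).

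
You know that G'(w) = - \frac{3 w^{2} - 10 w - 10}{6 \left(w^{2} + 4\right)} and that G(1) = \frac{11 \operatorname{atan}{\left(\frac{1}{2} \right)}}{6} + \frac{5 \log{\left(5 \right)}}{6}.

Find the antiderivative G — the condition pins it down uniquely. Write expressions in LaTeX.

For G(w) to be correct, d/dw[G] must agree with the stated G'(w) identically.
A general antiderivative is - \frac{w}{2} + \frac{5 \log{\left(w^{2} + 4 \right)}}{6} + \frac{11 \operatorname{atan}{\left(\frac{w}{2} \right)}}{6} + C.
The condition gives C = \frac{11 \operatorname{atan}{\left(\frac{1}{2} \right)}}{6} + \frac{5 \log{\left(5 \right)}}{6} - (- \frac{1}{2} + \frac{11 \operatorname{atan}{\left(\frac{1}{2} \right)}}{6} + \frac{5 \log{\left(5 \right)}}{6}) = \frac{1}{2}.
So G(w) = - \frac{w}{2} + \frac{5 \log{\left(w^{2} + 4 \right)}}{6} + \frac{11 \operatorname{atan}{\left(\frac{w}{2} \right)}}{6} + \frac{1}{2}.
Check: d/dw[- \frac{w}{2} + \frac{5 \log{\left(w^{2} + 4 \right)}}{6} + \frac{11 \operatorname{atan}{\left(\frac{w}{2} \right)}}{6} + \frac{1}{2}] = \frac{- 3 w^{2} + 10 w + 10}{6 w^{2} + 24}, which equals G'(w).

G(w) = - \frac{w}{2} + \frac{5 \log{\left(w^{2} + 4 \right)}}{6} + \frac{11 \operatorname{atan}{\left(\frac{w}{2} \right)}}{6} + \frac{1}{2}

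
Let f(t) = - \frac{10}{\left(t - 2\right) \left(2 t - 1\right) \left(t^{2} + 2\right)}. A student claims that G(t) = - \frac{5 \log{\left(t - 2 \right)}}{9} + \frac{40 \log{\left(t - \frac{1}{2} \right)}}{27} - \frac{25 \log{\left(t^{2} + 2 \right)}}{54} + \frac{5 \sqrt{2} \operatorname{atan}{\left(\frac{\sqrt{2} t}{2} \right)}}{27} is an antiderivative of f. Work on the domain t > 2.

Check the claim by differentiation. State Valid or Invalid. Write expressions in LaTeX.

Valid - differentiating G returns exactly f.

d/dt[G] = - \frac{10}{2 t^{4} - 5 t^{3} + 6 t^{2} - 10 t + 4}
This equals f(t) exactly, so the claim holds.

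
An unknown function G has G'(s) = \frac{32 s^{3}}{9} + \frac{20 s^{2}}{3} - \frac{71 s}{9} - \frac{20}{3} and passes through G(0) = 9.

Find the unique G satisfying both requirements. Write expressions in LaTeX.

The substitution u = - \frac{4 s^{2}}{3} - \frac{5 s}{3} + 4 works: G'(s) is exactly (dG/du)*(du/ds) for that inner function.
A general antiderivative is \frac{\left(- \frac{4 s^{2}}{3} - \frac{5 s}{3} + 4\right)^{2}}{2} + C.
The condition gives C = 9 - (8) = 1.
So G(s) = \frac{8 s^{4}}{9} + \frac{20 s^{3}}{9} - \frac{71 s^{2}}{18} - \frac{20 s}{3} + 9.
Check: d/ds[\frac{8 s^{4}}{9} + \frac{20 s^{3}}{9} - \frac{71 s^{2}}{18} - \frac{20 s}{3} + 9] = \frac{32 s^{3}}{9} + \frac{20 s^{2}}{3} - \frac{71 s}{9} - \frac{20}{3} = G'(s).

G(s) = \frac{8 s^{4}}{9} + \frac{20 s^{3}}{9} - \frac{71 s^{2}}{18} - \frac{20 s}{3} + 9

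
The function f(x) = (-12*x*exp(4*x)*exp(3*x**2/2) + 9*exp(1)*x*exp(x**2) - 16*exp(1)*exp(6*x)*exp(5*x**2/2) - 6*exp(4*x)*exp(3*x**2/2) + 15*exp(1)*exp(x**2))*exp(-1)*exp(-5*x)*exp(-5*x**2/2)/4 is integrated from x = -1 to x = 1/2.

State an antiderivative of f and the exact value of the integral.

Antiderivative: F(x) = (-16*exp(1)*exp(6*x)*exp(5*x**2/2) + 6*exp(4*x)*exp(3*x**2/2) - 3*exp(1)*exp(x**2))*exp(-1)*exp(-5*x)*exp(-5*x**2/2)/4; value = -4*exp(1/2) - 3*exp(-23/8)/4 + 3*exp(-7/4)/2 + 5*exp(-1)/2 + 3*exp(7/2)/4

Check any antiderivative F(x) by computing F'(x) and comparing it with f(x).
F(x) = (-16*exp(1)*exp(6*x)*exp(5*x**2/2) + 6*exp(4*x)*exp(3*x**2/2) - 3*exp(1)*exp(x**2))*exp(-1)*exp(-5*x)*exp(-5*x**2/2)/4 is an antiderivative of f.
Check: d/dx[(-16*exp(1)*exp(6*x)*exp(5*x**2/2) + 6*exp(4*x)*exp(3*x**2/2) - 3*exp(1)*exp(x**2))*exp(-1)*exp(-5*x)*exp(-5*x**2/2)/4] = (-12*x*exp(4*x)*exp(3*x**2/2) + 9*exp(1)*x*exp(x**2) - 16*exp(1)*exp(6*x)*exp(5*x**2/2) - 6*exp(4*x)*exp(3*x**2/2) + 15*exp(1)*exp(x**2))*exp(-1)*exp(-5*x)*exp(-5*x**2/2)/4 = f(x).
F(1/2) = -4*exp(1/2) - 3*exp(-23/8)/4 + 3*exp(-7/4)/2; F(-1) = -3*exp(7/2)/4 - 5*exp(-1)/2.
Integral = F(1/2) - F(-1) = -4*exp(1/2) - 3*exp(-23/8)/4 + 3*exp(-7/4)/2 + 5*exp(-1)/2 + 3*exp(7/2)/4.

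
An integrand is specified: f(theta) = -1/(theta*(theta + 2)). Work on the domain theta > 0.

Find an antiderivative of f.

An antiderivative is F(theta) = (-log(theta) + log(theta + 2))/2.

Factor the denominator (theta*(theta + 2)) and decompose: f = 1/(2*(theta + 2)) - 1/(2*theta); each piece integrates to a log, atan, or power term.
Check: d/dtheta[(-log(theta) + log(theta + 2))/2] = -1/(theta**2 + 2*theta), which equals f(theta).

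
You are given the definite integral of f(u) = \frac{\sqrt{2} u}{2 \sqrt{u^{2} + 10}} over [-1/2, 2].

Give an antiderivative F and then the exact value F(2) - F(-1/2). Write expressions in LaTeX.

Antiderivative: F(u) = \frac{\sqrt{2} \sqrt{u^{2} + 10}}{2}; value = - \frac{\sqrt{82}}{4} + \sqrt{7}

f matches the chain-rule pattern g'(h)*h' with inner function h(u) = \frac{u^{2}}{2} + 5; substituting w = h(u) collapses the integral.
F(u) = \frac{\sqrt{2} \sqrt{u^{2} + 10}}{2} is an antiderivative of f.
Check: d/du[\frac{\sqrt{2} \sqrt{u^{2} + 10}}{2}] = \frac{\sqrt{2} u}{2 \sqrt{u^{2} + 10}} = f(u).
F(2) = \sqrt{7}; F(-1/2) = \frac{\sqrt{82}}{4}.
Integral = F(2) - F(-1/2) = - \frac{\sqrt{82}}{4} + \sqrt{7}.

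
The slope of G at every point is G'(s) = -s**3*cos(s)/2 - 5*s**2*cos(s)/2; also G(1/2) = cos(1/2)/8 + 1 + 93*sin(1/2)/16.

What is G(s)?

G(s) = -s**3*sin(s)/2 - 5*s**2*sin(s)/2 - 3*s**2*cos(s)/2 + 3*s*sin(s) - 5*s*cos(s) + 5*sin(s) + 3*cos(s) + 1

Integrate term by term and add the pieces.
A general antiderivative is -s**3*sin(s)/2 - 5*s**2*sin(s)/2 - 3*s**2*cos(s)/2 + 3*s*sin(s) - 5*s*cos(s) + 5*sin(s) + 3*cos(s) + C.
The condition gives C = cos(1/2)/8 + 1 + 93*sin(1/2)/16 - (cos(1/2)/8 + 93*sin(1/2)/16) = 1.
So G(s) = -s**3*sin(s)/2 - 5*s**2*sin(s)/2 - 3*s**2*cos(s)/2 + 3*s*sin(s) - 5*s*cos(s) + 5*sin(s) + 3*cos(s) + 1.
Check: d/ds[-s**3*sin(s)/2 - 5*s**2*sin(s)/2 - 3*s**2*cos(s)/2 + 3*s*sin(s) - 5*s*cos(s) + 5*sin(s) + 3*cos(s) + 1] = -s**3*cos(s)/2 - 5*s**2*cos(s)/2 = G'(s).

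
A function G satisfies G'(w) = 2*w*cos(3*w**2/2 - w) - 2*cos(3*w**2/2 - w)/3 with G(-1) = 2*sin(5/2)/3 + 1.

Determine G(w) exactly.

G(w) = 2*sin(3*w**2/2 - w)/3 + 1

G'(w) matches the chain-rule pattern g'(h)*h' with inner function h(w) = 3*w**2/2 - w; substituting u = h(w) collapses the integral.
A general antiderivative is 2*sin(3*w**2/2 - w)/3 + C.
The condition gives C = 2*sin(5/2)/3 + 1 - (2*sin(5/2)/3) = 1.
So G(w) = 2*sin(3*w**2/2 - w)/3 + 1.
Check: d/dw[2*sin(3*w**2/2 - w)/3 + 1] = 2*w*cos(3*w**2/2 - w) - 2*cos(3*w**2/2 - w)/3 = G'(w).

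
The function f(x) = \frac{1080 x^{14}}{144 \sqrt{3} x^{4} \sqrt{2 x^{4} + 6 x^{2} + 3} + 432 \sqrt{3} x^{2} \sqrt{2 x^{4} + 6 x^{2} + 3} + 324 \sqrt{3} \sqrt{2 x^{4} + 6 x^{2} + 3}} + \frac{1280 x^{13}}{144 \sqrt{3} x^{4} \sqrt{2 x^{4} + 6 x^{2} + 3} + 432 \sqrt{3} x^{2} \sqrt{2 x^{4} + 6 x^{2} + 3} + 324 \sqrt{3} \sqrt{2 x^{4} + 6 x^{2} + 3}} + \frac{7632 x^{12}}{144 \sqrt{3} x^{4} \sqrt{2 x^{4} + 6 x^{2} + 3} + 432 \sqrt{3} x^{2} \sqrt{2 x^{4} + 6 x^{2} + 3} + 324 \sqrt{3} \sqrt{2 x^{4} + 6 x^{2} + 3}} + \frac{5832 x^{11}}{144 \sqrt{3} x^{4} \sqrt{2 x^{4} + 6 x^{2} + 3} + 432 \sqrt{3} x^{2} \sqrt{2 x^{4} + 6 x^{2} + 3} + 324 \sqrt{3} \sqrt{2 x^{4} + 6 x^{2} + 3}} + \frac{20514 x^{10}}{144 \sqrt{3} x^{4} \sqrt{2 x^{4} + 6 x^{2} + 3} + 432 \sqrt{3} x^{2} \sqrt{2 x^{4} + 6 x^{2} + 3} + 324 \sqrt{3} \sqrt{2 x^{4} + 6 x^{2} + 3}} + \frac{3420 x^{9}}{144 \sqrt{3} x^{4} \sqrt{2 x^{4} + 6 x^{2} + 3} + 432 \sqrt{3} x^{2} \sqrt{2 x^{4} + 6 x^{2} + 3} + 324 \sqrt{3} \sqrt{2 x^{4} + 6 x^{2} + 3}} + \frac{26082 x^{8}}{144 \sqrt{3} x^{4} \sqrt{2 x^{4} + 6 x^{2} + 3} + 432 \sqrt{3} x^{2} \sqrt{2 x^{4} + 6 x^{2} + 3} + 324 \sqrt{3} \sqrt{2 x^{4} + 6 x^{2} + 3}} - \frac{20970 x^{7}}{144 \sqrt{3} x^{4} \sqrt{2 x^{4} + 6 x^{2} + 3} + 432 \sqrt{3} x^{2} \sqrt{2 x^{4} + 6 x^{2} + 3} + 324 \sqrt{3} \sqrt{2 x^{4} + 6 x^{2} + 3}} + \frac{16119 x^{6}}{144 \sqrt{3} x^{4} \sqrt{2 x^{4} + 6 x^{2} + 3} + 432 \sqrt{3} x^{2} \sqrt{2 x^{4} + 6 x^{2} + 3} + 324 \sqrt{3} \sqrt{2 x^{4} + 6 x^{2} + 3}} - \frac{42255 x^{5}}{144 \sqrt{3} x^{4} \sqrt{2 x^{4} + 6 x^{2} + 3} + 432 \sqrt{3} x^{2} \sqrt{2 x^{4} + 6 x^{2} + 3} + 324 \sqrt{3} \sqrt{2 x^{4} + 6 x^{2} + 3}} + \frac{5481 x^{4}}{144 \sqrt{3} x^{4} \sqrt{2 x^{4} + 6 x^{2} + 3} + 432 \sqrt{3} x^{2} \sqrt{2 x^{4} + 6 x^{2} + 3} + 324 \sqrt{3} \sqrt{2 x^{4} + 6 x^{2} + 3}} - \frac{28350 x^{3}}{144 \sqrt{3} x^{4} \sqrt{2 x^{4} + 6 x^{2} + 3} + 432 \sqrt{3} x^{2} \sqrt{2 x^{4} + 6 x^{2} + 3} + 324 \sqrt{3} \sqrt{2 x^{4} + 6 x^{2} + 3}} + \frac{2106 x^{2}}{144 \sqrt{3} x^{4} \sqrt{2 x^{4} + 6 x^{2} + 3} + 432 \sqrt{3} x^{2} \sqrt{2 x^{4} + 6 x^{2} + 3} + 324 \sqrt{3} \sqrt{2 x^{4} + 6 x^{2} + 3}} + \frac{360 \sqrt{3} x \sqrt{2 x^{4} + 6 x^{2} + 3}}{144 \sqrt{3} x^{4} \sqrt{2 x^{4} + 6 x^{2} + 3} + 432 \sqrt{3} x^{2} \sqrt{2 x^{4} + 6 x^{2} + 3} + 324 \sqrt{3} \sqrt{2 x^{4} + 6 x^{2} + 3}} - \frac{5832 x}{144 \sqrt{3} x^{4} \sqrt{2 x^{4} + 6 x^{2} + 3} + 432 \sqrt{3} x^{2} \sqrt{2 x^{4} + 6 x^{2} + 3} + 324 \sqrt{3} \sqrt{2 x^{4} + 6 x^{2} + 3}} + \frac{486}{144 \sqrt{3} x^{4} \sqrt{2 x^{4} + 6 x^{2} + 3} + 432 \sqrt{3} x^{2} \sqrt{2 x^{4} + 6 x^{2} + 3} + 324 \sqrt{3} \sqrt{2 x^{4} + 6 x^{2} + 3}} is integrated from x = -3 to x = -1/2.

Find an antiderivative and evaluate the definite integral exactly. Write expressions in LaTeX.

The integrand splits into summands that can be handled one at a time.
F(x) = - \frac{\left(- \frac{5 x^{3}}{3} - 3 x + \frac{1}{2}\right) \sqrt{\frac{2 x^{4}}{3} + 2 x^{2} + 1} \left(\frac{3 x^{4}}{4} + x^{3} - 3 x\right)}{3} - \frac{5}{4 x^{2} + 6} is an antiderivative of f.
Check: d/dx[- \frac{\left(- \frac{5 x^{3}}{3} - 3 x + \frac{1}{2}\right) \sqrt{\frac{2 x^{4}}{3} + 2 x^{2} + 1} \left(\frac{3 x^{4}}{4} + x^{3} - 3 x\right)}{3} - \frac{5}{4 x^{2} + 6}] = \frac{1080 x^{14} + 1280 x^{13} + 7632 x^{12} + 5832 x^{11} + 20514 x^{10} + 3420 x^{9} + 26082 x^{8} - 20970 x^{7} + 16119 x^{6} - 42255 x^{5} + 5481 x^{4} - 28350 x^{3} + 2106 x^{2} + 360 \sqrt{3} x \sqrt{2 x^{4} + 6 x^{2} + 3} - 5832 x + 486}{144 \sqrt{3} x^{4} \sqrt{2 x^{4} + 6 x^{2} + 3} + 432 \sqrt{3} x^{2} \sqrt{2 x^{4} + 6 x^{2} + 3} + 324 \sqrt{3} \sqrt{2 x^{4} + 6 x^{2} + 3}}, which equals f(x).
F(-1/2) = - \frac{4823 \sqrt{222}}{55296} - \frac{5}{7}; F(-3) = - \frac{6213 \sqrt{73}}{8} - \frac{5}{42}.
Integral = F(-1/2) - F(-3) = - \frac{4823 \sqrt{222}}{55296} - \frac{25}{42} + \frac{6213 \sqrt{73}}{8}.

Antiderivative: F(x) = - \frac{\left(- \frac{5 x^{3}}{3} - 3 x + \frac{1}{2}\right) \sqrt{\frac{2 x^{4}}{3} + 2 x^{2} + 1} \left(\frac{3 x^{4}}{4} + x^{3} - 3 x\right)}{3} - \frac{5}{4 x^{2} + 6}; value = - \frac{4823 \sqrt{222}}{55296} - \frac{25}{42} + \frac{6213 \sqrt{73}}{8}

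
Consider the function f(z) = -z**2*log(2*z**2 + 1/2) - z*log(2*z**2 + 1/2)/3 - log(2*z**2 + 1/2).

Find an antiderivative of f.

The integrand splits into summands that can be handled one at a time.
Check: d/dz[2*z**3/9 + z**2/6 + 11*z/6 + (-z**3/3 - z**2/6 - z)*log(2*z**2 + 1/2) - log(z**2 + 1/4)/24 - 11*atan(2*z)/12] = -z**2*log(2*z**2 + 1/2) - z*log(2*z**2 + 1/2)/3 - log(2*z**2 + 1/2) = f(z).

An antiderivative is F(z) = 2*z**3/9 + z**2/6 + 11*z/6 + (-z**3/3 - z**2/6 - z)*log(2*z**2 + 1/2) - log(z**2 + 1/4)/24 - 11*atan(2*z)/12.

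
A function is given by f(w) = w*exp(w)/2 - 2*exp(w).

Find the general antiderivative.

Recognize the product-rule pattern: f = u'v + uv' with u = w/2 - 5/2, v = exp(w), so integration by parts undoes it.
Check: d/dw[(w - 5)*exp(w)/2] = w*exp(w)/2 - 2*exp(w) = f(w).

F(w) = (w - 5)*exp(w)/2 + C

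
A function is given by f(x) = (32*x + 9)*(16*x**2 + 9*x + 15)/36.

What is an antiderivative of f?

f matches the chain-rule pattern g'(h)*h' with inner function h(x) = -4*x**2/3 - 3*x/4 - 5/4; substituting u = h(x) collapses the integral.
Check: d/dx[(16*x**2 + 9*x + 15)**2/72] = 128*x**3/9 + 12*x**2 + 187*x/12 + 15/4, which equals f(x).

An antiderivative is F(x) = (16*x**2 + 9*x + 15)**2/72.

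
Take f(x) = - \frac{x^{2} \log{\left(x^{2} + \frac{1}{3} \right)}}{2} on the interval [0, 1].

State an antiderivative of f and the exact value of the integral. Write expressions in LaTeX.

Whatever form F(x) takes, F'(x) = f(x) is non-negotiable.
F(x) = - \frac{x^{3} \log{\left(x^{2} + \frac{1}{3} \right)}}{6} + \frac{x^{3}}{9} - \frac{x}{9} + \frac{\sqrt{3} \operatorname{atan}{\left(\sqrt{3} x \right)}}{27} is an antiderivative of f.
Check: d/dx[- \frac{x^{3} \log{\left(x^{2} + \frac{1}{3} \right)}}{6} + \frac{x^{3}}{9} - \frac{x}{9} + \frac{\sqrt{3} \operatorname{atan}{\left(\sqrt{3} x \right)}}{27}] = - \frac{x^{2} \log{\left(x^{2} + \frac{1}{3} \right)}}{2} = f(x).
F(1) = - \frac{\log{\left(\frac{4}{3} \right)}}{6} + \frac{\sqrt{3} \pi}{81}; F(0) = 0.
Integral = F(1) - F(0) = - \frac{\log{\left(\frac{4}{3} \right)}}{6} + \frac{\sqrt{3} \pi}{81}.

Antiderivative: F(x) = - \frac{x^{3} \log{\left(x^{2} + \frac{1}{3} \right)}}{6} + \frac{x^{3}}{9} - \frac{x}{9} + \frac{\sqrt{3} \operatorname{atan}{\left(\sqrt{3} x \right)}}{27}; value = - \frac{\log{\left(\frac{4}{3} \right)}}{6} + \frac{\sqrt{3} \pi}{81}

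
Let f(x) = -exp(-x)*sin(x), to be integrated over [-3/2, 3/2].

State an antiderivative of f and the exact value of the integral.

Any candidate F(x) must reproduce f(x) exactly when differentiated.
F(x) = (sin(x) + cos(x))*exp(-x)/2 is an antiderivative of f.
Check: d/dx[(sin(x) + cos(x))*exp(-x)/2] = -exp(-x)*sin(x) = f(x).
F(3/2) = exp(-3/2)*cos(3/2)/2 + exp(-3/2)*sin(3/2)/2; F(-3/2) = -exp(3/2)*sin(3/2)/2 + exp(3/2)*cos(3/2)/2.
Integral = F(3/2) - F(-3/2) = -exp(3/2)*cos(3/2)/2 + exp(-3/2)*cos(3/2)/2 + exp(-3/2)*sin(3/2)/2 + exp(3/2)*sin(3/2)/2.

Antiderivative: F(x) = (sin(x) + cos(x))*exp(-x)/2; value = -exp(3/2)*cos(3/2)/2 + exp(-3/2)*cos(3/2)/2 + exp(-3/2)*sin(3/2)/2 + exp(3/2)*sin(3/2)/2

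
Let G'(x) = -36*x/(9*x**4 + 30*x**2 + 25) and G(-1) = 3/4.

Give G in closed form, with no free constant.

G'(x) matches the chain-rule pattern g'(h)*h' with inner function h(x) = x**2 + 5/3; substituting u = h(x) collapses the integral.
A general antiderivative is 2/(x**2 + 5/3) + C.
The condition gives C = 3/4 - (3/4) = 0.
So G(x) = 6/(3*x**2 + 5).
Check: d/dx[6/(3*x**2 + 5)] = -36*x/(9*x**4 + 30*x**2 + 25) = G'(x).

G(x) = 6/(3*x**2 + 5)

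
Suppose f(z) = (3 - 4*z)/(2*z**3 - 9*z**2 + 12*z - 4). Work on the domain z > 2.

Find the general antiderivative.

Factor the denominator ((z - 2)**2*(2*z - 1)) and decompose: f = 4/(9*(2*z - 1)) - 2/(9*(z - 2)) - 5/(3*(z - 2)**2); each piece integrates to a log, atan, or power term.
Check: d/dz[(-2*(z - 2)*log(z - 2) + 2*(z - 2)*log(z - 1/2) + 15)/(9*(z - 2))] = (3 - 4*z)/(2*z**3 - 9*z**2 + 12*z - 4) = f(z).

F(z) = (-2*(z - 2)*log(z - 2) + 2*(z - 2)*log(z - 1/2) + 15)/(9*(z - 2)) + C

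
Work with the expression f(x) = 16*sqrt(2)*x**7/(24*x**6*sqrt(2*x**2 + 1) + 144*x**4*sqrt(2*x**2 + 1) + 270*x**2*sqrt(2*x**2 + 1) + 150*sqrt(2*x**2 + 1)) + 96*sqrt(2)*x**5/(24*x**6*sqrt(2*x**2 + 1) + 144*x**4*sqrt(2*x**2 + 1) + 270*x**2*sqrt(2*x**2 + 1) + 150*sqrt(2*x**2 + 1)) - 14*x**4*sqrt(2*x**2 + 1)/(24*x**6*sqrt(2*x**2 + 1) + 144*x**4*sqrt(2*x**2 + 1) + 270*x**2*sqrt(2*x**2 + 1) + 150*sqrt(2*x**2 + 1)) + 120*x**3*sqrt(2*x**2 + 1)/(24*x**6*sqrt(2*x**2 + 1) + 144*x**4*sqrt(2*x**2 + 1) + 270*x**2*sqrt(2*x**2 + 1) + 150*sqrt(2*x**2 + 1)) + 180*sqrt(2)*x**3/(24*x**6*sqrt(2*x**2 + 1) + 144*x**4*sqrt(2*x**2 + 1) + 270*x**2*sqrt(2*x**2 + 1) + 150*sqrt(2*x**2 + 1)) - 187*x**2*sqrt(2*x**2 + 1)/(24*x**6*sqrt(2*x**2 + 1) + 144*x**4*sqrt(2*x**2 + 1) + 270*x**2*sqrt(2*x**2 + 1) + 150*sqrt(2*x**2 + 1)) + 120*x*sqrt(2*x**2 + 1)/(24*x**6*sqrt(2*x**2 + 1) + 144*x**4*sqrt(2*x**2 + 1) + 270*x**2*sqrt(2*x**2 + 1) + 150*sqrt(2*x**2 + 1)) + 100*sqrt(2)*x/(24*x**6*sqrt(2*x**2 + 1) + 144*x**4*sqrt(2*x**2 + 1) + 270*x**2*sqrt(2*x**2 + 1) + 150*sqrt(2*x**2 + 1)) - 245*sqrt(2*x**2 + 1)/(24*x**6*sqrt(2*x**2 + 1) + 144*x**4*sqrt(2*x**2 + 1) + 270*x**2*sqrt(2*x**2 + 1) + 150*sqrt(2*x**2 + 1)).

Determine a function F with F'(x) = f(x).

An antiderivative is F(x) = (8*x**2*sqrt(2*x**2 + 1) - 16*sqrt(2)*x**2*atan(x) - 9*sqrt(2)*x + 20*sqrt(2*x**2 + 1) - 40*sqrt(2)*atan(x) - 30*sqrt(2))/(12*sqrt(2)*x**2 + 30*sqrt(2)).

Integrate term by term and add the pieces.
Check: d/dx[(8*x**2*sqrt(2*x**2 + 1) - 16*sqrt(2)*x**2*atan(x) - 9*sqrt(2)*x + 20*sqrt(2*x**2 + 1) - 40*sqrt(2)*atan(x) - 30*sqrt(2))/(12*sqrt(2)*x**2 + 30*sqrt(2))] = (16*sqrt(2)*x**7 + 96*sqrt(2)*x**5 - 14*x**4*sqrt(2*x**2 + 1) + 120*x**3*sqrt(2*x**2 + 1) + 180*sqrt(2)*x**3 - 187*x**2*sqrt(2*x**2 + 1) + 120*x*sqrt(2*x**2 + 1) + 100*sqrt(2)*x - 245*sqrt(2*x**2 + 1))/(24*x**6*sqrt(2*x**2 + 1) + 144*x**4*sqrt(2*x**2 + 1) + 270*x**2*sqrt(2*x**2 + 1) + 150*sqrt(2*x**2 + 1)), which equals f(x).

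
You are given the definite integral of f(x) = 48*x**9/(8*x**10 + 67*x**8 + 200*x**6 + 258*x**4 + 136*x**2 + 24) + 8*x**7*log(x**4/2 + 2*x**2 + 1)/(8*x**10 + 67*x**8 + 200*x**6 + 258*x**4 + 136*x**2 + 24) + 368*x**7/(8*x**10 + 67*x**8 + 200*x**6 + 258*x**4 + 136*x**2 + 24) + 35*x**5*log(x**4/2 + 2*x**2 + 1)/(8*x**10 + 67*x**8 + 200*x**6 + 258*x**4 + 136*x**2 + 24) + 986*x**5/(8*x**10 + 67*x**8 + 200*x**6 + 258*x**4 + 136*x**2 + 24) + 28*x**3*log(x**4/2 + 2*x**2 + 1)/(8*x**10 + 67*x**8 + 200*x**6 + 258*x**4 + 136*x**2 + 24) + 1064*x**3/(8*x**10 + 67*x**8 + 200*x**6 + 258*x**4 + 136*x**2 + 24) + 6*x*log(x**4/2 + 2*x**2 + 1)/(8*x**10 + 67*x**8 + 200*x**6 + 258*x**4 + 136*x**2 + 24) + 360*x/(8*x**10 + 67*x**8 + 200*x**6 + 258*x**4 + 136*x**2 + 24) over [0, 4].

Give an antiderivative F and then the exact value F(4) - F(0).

Antiderivative: F(x) = (6*x**2*log(4*x**2 + 3/2) + 12*log(4*x**2 + 3/2) - log(x**4/2 + 2*x**2 + 1))/(2*(x**2 + 2)); value = -3*log(3/2) - log(161)/36 + 3*log(131/2)

Integrate term by term and add the pieces.
F(x) = (6*x**2*log(4*x**2 + 3/2) + 12*log(4*x**2 + 3/2) - log(x**4/2 + 2*x**2 + 1))/(2*(x**2 + 2)) is an antiderivative of f.
Check: d/dx[(6*x**2*log(4*x**2 + 3/2) + 12*log(4*x**2 + 3/2) - log(x**4/2 + 2*x**2 + 1))/(2*(x**2 + 2))] = (48*x**9 + 8*x**7*log(x**4/2 + 2*x**2 + 1) + 368*x**7 + 35*x**5*log(x**4/2 + 2*x**2 + 1) + 986*x**5 + 28*x**3*log(x**4/2 + 2*x**2 + 1) + 1064*x**3 + 6*x*log(x**4/2 + 2*x**2 + 1) + 360*x)/(8*x**10 + 67*x**8 + 200*x**6 + 258*x**4 + 136*x**2 + 24), which equals f(x).
F(4) = -log(161)/36 + 3*log(131/2); F(0) = 3*log(3/2).
Integral = F(4) - F(0) = -3*log(3/2) - log(161)/36 + 3*log(131/2).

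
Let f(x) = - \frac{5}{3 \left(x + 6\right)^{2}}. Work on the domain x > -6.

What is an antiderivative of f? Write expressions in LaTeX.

Since d/dx undoes antidifferentiation here, F'(x) = f(x) is required of F(x).
Check: d/dx[\frac{5}{3 x + 18}] = - \frac{5}{3 x^{2} + 36 x + 108}, which equals f(x).

An antiderivative is F(x) = \frac{5}{3 x + 18}.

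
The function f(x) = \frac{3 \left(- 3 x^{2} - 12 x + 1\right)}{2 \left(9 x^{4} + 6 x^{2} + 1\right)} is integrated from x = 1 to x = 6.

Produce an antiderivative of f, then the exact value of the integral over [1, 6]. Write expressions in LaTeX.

f has the shape u'v + uv' for u = \frac{1}{2 x^{2} + \frac{2}{3}} and v = x + 2 — it is the derivative of the product u*v.
F(x) = \frac{x + 2}{2 x^{2} + \frac{2}{3}} is an antiderivative of f.
Check: d/dx[\frac{x + 2}{2 x^{2} + \frac{2}{3}}] = \frac{- 9 x^{2} - 36 x + 3}{18 x^{4} + 12 x^{2} + 2}, which equals f(x).
F(6) = \frac{12}{109}; F(1) = \frac{9}{8}.
Integral = F(6) - F(1) = - \frac{885}{872}.

Antiderivative: F(x) = \frac{x + 2}{2 x^{2} + \frac{2}{3}}; value = - \frac{885}{872}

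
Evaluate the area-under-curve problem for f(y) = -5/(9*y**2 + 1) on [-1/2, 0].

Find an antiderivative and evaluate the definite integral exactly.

Antiderivative: F(y) = -5*atan(3*y)/3; value = -5*atan(3/2)/3

Recover f(y) by differentiating a candidate F(y); any mismatch rules it out.
F(y) = -5*atan(3*y)/3 is an antiderivative of f.
Check: d/dy[-5*atan(3*y)/3] = -5/(9*y**2 + 1) = f(y).
F(0) = 0; F(-1/2) = 5*atan(3/2)/3.
Integral = F(0) - F(-1/2) = -5*atan(3/2)/3.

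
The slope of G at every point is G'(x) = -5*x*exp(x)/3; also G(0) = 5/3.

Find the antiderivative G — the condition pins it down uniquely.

G'(x) has the shape u'v + uv' for u = 5/3 - 5*x/3 and v = exp(x) — it is the derivative of the product u*v.
A general antiderivative is (5 - 5*x)*exp(x)/3 + C.
The condition gives C = 5/3 - (5/3) = 0.
So G(x) = 5*(1 - x)*exp(x)/3.
Check: d/dx[5*(1 - x)*exp(x)/3] = -5*x*exp(x)/3 = G'(x).

G(x) = 5*(1 - x)*exp(x)/3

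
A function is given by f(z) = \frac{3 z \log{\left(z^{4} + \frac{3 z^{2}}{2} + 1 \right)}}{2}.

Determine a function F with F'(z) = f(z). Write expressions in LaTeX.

An antiderivative is F(z) = \frac{3 z^{2} \log{\left(z^{4} + \frac{3 z^{2}}{2} + 1 \right)}}{4} - \frac{3 z^{2}}{2} + \frac{9 \log{\left(z^{4} + \frac{3 z^{2}}{2} + 1 \right)}}{16} + \frac{3 \sqrt{7} \operatorname{atan}{\left(\frac{4 \sqrt{7} z^{2}}{7} + \frac{3 \sqrt{7}}{7} \right)}}{8}.

Check any antiderivative F(z) by computing F'(z) and comparing it with f(z).
Check: d/dz[\frac{3 z^{2} \log{\left(z^{4} + \frac{3 z^{2}}{2} + 1 \right)}}{4} - \frac{3 z^{2}}{2} + \frac{9 \log{\left(z^{4} + \frac{3 z^{2}}{2} + 1 \right)}}{16} + \frac{3 \sqrt{7} \operatorname{atan}{\left(\frac{4 \sqrt{7} z^{2}}{7} + \frac{3 \sqrt{7}}{7} \right)}}{8}] = \frac{3 z \log{\left(z^{4} + \frac{3 z^{2}}{2} + 1 \right)}}{2} = f(z).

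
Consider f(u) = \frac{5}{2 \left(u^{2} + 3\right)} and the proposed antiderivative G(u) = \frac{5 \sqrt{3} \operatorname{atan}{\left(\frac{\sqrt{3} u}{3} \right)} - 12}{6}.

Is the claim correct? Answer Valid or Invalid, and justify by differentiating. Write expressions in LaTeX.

d/du[G] = \frac{5}{2 u^{2} + 6}
This equals f(u) exactly, so the claim holds.

Valid. The derivative of G reproduces f.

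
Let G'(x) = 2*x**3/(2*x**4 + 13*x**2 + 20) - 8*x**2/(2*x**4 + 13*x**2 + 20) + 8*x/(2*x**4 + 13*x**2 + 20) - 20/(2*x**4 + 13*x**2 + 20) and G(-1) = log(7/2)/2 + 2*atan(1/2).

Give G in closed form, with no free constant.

The integrand splits into summands that can be handled one at a time.
A general antiderivative is log(x**2 + 5/2)/2 - 2*atan(x/2) + C.
The condition gives C = log(7/2)/2 + 2*atan(1/2) - (log(7/2)/2 + 2*atan(1/2)) = 0.
So G(x) = (log(x**2 + 5/2) - 4*atan(x/2))/2.
Check: d/dx[(log(x**2 + 5/2) - 4*atan(x/2))/2] = (2*x**3 - 8*x**2 + 8*x - 20)/(2*x**4 + 13*x**2 + 20), which equals G'(x).

G(x) = (log(x**2 + 5/2) - 4*atan(x/2))/2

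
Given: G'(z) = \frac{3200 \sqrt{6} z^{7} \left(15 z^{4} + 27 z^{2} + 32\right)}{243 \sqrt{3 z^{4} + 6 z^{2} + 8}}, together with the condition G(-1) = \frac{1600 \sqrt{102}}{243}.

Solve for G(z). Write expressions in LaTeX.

G'(z) has the shape u'v + uv' for u = \frac{3200 z^{8}}{81} and v = \sqrt{\frac{z^{4}}{2} + z^{2} + \frac{4}{3}} — it is the derivative of the product u*v.
A general antiderivative is \frac{3200 z^{8} \sqrt{\frac{z^{4}}{2} + z^{2} + \frac{4}{3}}}{81} + C.
The condition gives C = \frac{1600 \sqrt{102}}{243} - (\frac{1600 \sqrt{102}}{243}) = 0.
So G(z) = \frac{1600 \sqrt{6} z^{8} \sqrt{3 z^{4} + 6 z^{2} + 8}}{243}.
Check: d/dz[\frac{1600 \sqrt{6} z^{8} \sqrt{3 z^{4} + 6 z^{2} + 8}}{243}] = \frac{48000 \sqrt{6} z^{11} + 86400 \sqrt{6} z^{9} + 102400 \sqrt{6} z^{7}}{243 \sqrt{3 z^{4} + 6 z^{2} + 8}}, which equals G'(z).

G(z) = \frac{1600 \sqrt{6} z^{8} \sqrt{3 z^{4} + 6 z^{2} + 8}}{243}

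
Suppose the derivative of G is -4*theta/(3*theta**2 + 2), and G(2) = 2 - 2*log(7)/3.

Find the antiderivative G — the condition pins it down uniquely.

G(theta) = -2*(log(3*theta**2/2 + 1) - 3)/3

The substitution u = 3*theta**2/2 + 1 works: G'(theta) is exactly (dG/du)*(du/dtheta) for that inner function.
A general antiderivative is -2*log(3*theta**2/2 + 1)/3 + C.
The condition gives C = 2 - 2*log(7)/3 - (-2*log(7)/3) = 2.
So G(theta) = -2*(log(3*theta**2/2 + 1) - 3)/3.
Check: d/dtheta[-2*(log(3*theta**2/2 + 1) - 3)/3] = -4*theta/(3*theta**2 + 2) = G'(theta).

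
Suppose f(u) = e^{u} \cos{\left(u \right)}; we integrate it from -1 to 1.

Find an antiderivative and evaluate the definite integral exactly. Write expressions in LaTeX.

Since d/du undoes antidifferentiation here, F'(u) = f(u) is required of F(u).
F(u) = \frac{\left(\sin{\left(u \right)} + \cos{\left(u \right)}\right) e^{u}}{2} is an antiderivative of f.
Check: d/du[\frac{\left(\sin{\left(u \right)} + \cos{\left(u \right)}\right) e^{u}}{2}] = e^{u} \cos{\left(u \right)} = f(u).
F(1) = \frac{e \cos{\left(1 \right)}}{2} + \frac{e \sin{\left(1 \right)}}{2}; F(-1) = - \frac{\sin{\left(1 \right)}}{2 e} + \frac{\cos{\left(1 \right)}}{2 e}.
Integral = F(1) - F(-1) = - \frac{\cos{\left(1 \right)}}{2 e} + \frac{\sin{\left(1 \right)}}{2 e} + \frac{e \cos{\left(1 \right)}}{2} + \frac{e \sin{\left(1 \right)}}{2}.

Antiderivative: F(u) = \frac{\left(\sin{\left(u \right)} + \cos{\left(u \right)}\right) e^{u}}{2}; value = - \frac{\cos{\left(1 \right)}}{2 e} + \frac{\sin{\left(1 \right)}}{2 e} + \frac{e \cos{\left(1 \right)}}{2} + \frac{e \sin{\left(1 \right)}}{2}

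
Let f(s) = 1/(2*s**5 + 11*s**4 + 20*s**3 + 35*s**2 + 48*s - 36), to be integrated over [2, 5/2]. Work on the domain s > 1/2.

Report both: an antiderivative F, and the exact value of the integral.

Antiderivative: F(s) = 8*log(s - 1/2)/833 - 68*log(s + 3)/8281 - 2*log(s**2 + 4)/2873 - 53*atan(s/2)/5746 + 1/(91*s + 273); value = -68*log(11/2)/8281 - 53*atan(5/4)/5746 - 8*log(3/2)/833 - 2*log(41/4)/2873 - 1/5005 + 2*log(8)/2873 + 8*log(2)/833 + 53*pi/22984 + 68*log(5)/8281

Factor the denominator ((s + 3)**2*(2*s - 1)*(s**2 + 4)) and decompose: f = -(4*s + 53)/(2873*(s**2 + 4)) + 16/(833*(2*s - 1)) - 68/(8281*(s + 3)) - 1/(91*(s + 3)**2); each piece integrates to a log, atan, or power term.
F(s) = 8*log(s - 1/2)/833 - 68*log(s + 3)/8281 - 2*log(s**2 + 4)/2873 - 53*atan(s/2)/5746 + 1/(91*s + 273) is an antiderivative of f.
Check: d/ds[8*log(s - 1/2)/833 - 68*log(s + 3)/8281 - 2*log(s**2 + 4)/2873 - 53*atan(s/2)/5746 + 1/(91*s + 273)] = 1/(2*s**5 + 11*s**4 + 20*s**3 + 35*s**2 + 48*s - 36) = f(s).
F(5/2) = -68*log(11/2)/8281 - 53*atan(5/4)/5746 - 2*log(41/4)/2873 + 2/1001 + 8*log(2)/833; F(2) = -68*log(5)/8281 - 53*pi/22984 - 2*log(8)/2873 + 1/455 + 8*log(3/2)/833.
Integral = F(5/2) - F(2) = -68*log(11/2)/8281 - 53*atan(5/4)/5746 - 8*log(3/2)/833 - 2*log(41/4)/2873 - 1/5005 + 2*log(8)/2873 + 8*log(2)/833 + 53*pi/22984 + 68*log(5)/8281.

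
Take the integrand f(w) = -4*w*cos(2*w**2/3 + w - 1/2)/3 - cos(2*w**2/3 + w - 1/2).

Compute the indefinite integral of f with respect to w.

The substitution u = 2*w**2/3 + w - 1/2 works: f is exactly (dF/du)*(du/dw) for that inner function.
Check: d/dw[-sin(2*w**2/3 + w - 1/2)] = -4*w*cos(2*w**2/3 + w - 1/2)/3 - cos(2*w**2/3 + w - 1/2) = f(w).

F(w) = -sin(2*w**2/3 + w - 1/2) + C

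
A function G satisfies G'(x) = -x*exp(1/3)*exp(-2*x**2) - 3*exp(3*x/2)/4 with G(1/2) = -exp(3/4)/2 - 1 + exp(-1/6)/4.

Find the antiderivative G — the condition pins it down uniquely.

G(x) = (-2*exp(-1/3)*exp(3*x/2)*exp(2*x**2) - 4*exp(-1/3)*exp(2*x**2) + 1)*exp(1/3)*exp(-2*x**2)/4

The integrand splits into summands that can be handled one at a time.
A general antiderivative is -exp(3*x/2)/2 + exp(1/3 - 2*x**2)/4 + C.
The condition gives C = -exp(3/4)/2 - 1 + exp(-1/6)/4 - (-exp(3/4)/2 + exp(-1/6)/4) = -1.
So G(x) = (-2*exp(-1/3)*exp(3*x/2)*exp(2*x**2) - 4*exp(-1/3)*exp(2*x**2) + 1)*exp(1/3)*exp(-2*x**2)/4.
Check: d/dx[(-2*exp(-1/3)*exp(3*x/2)*exp(2*x**2) - 4*exp(-1/3)*exp(2*x**2) + 1)*exp(1/3)*exp(-2*x**2)/4] = (-4*x*exp(1/3) - 3*exp(3*x/2)*exp(2*x**2))*exp(-2*x**2)/4, which equals G'(x).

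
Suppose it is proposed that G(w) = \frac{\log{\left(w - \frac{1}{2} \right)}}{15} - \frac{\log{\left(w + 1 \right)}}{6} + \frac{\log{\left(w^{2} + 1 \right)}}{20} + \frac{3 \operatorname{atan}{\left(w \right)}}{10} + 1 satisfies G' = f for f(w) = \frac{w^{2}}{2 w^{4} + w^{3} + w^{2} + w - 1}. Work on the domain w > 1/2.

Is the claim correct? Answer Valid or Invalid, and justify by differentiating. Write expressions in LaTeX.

d/dw[G] = \frac{w^{2}}{2 w^{4} + w^{3} + w^{2} + w - 1}
This equals f(w) exactly, so the claim holds.

Valid. The derivative of G reproduces f.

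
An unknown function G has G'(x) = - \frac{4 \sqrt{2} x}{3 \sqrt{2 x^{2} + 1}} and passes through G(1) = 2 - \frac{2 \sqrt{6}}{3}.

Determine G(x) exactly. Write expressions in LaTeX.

G'(x) matches the chain-rule pattern g'(h)*h' with inner function h(x) = 4 x^{2} + 2; substituting u = h(x) collapses the integral.
A general antiderivative is - \frac{2 \sqrt{4 x^{2} + 2}}{3} + C.
The condition gives C = 2 - \frac{2 \sqrt{6}}{3} - (- \frac{2 \sqrt{6}}{3}) = 2.
So G(x) = - \frac{2 \left(\sqrt{2} \sqrt{2 x^{2} + 1} - 3\right)}{3}.
Check: d/dx[- \frac{2 \left(\sqrt{2} \sqrt{2 x^{2} + 1} - 3\right)}{3}] = - \frac{4 \sqrt{2} x}{3 \sqrt{2 x^{2} + 1}} = G'(x).

G(x) = - \frac{2 \left(\sqrt{2} \sqrt{2 x^{2} + 1} - 3\right)}{3}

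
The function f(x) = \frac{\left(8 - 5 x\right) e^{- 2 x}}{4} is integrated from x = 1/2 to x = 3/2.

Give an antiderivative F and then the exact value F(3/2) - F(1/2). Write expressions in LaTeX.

Recognize the product-rule pattern: f = u'v + uv' with u = \frac{5 x}{8} - \frac{11}{16}, v = e^{- 2 x}, so integration by parts undoes it.
F(x) = \frac{\left(10 x - 11\right) e^{- 2 x}}{16} is an antiderivative of f.
Check: d/dx[\frac{\left(10 x - 11\right) e^{- 2 x}}{16}] = \frac{\left(8 - 5 x\right) e^{- 2 x}}{4} = f(x).
F(3/2) = \frac{1}{4 e^{3}}; F(1/2) = - \frac{3}{8 e}.
Integral = F(3/2) - F(1/2) = \frac{1}{4 e^{3}} + \frac{3}{8 e}.

Antiderivative: F(x) = \frac{\left(10 x - 11\right) e^{- 2 x}}{16}; value = \frac{1}{4 e^{3}} + \frac{3}{8 e}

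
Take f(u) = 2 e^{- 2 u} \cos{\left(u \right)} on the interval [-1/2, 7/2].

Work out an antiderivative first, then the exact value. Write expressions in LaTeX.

For F(u) to be correct the identity F'(u) - f(u) = 0 must hold.
F(u) = \frac{\left(2 \sin{\left(u \right)} - 4 \cos{\left(u \right)}\right) e^{- 2 u}}{5} is an antiderivative of f.
Check: d/du[\frac{\left(2 \sin{\left(u \right)} - 4 \cos{\left(u \right)}\right) e^{- 2 u}}{5}] = 2 e^{- 2 u} \cos{\left(u \right)} = f(u).
F(7/2) = \frac{2 \sin{\left(\frac{7}{2} \right)}}{5 e^{7}} - \frac{4 \cos{\left(\frac{7}{2} \right)}}{5 e^{7}}; F(-1/2) = - \frac{4 e \cos{\left(\frac{1}{2} \right)}}{5} - \frac{2 e \sin{\left(\frac{1}{2} \right)}}{5}.
Integral = F(7/2) - F(-1/2) = \frac{2 \sin{\left(\frac{7}{2} \right)}}{5 e^{7}} - \frac{4 \cos{\left(\frac{7}{2} \right)}}{5 e^{7}} + \frac{2 e \sin{\left(\frac{1}{2} \right)}}{5} + \frac{4 e \cos{\left(\frac{1}{2} \right)}}{5}.

Antiderivative: F(u) = \frac{\left(2 \sin{\left(u \right)} - 4 \cos{\left(u \right)}\right) e^{- 2 u}}{5}; value = \frac{2 \sin{\left(\frac{7}{2} \right)}}{5 e^{7}} - \frac{4 \cos{\left(\frac{7}{2} \right)}}{5 e^{7}} + \frac{2 e \sin{\left(\frac{1}{2} \right)}}{5} + \frac{4 e \cos{\left(\frac{1}{2} \right)}}{5}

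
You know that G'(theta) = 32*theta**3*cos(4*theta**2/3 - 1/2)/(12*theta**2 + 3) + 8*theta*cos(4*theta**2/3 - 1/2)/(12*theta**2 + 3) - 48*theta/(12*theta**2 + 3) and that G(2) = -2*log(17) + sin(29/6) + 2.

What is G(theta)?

Integrate term by term and add the pieces.
A general antiderivative is -2*log(4*theta**2 + 1) + sin(4*theta**2/3 - 1/2) + C.
The condition gives C = -2*log(17) + sin(29/6) + 2 - (-2*log(17) + sin(29/6)) = 2.
So G(theta) = -2*log(4*theta**2 + 1) + sin(4*theta**2/3 - 1/2) + 2.
Check: d/dtheta[-2*log(4*theta**2 + 1) + sin(4*theta**2/3 - 1/2) + 2] = (32*theta**3*cos(4*theta**2/3 - 1/2) + 8*theta*cos(4*theta**2/3 - 1/2) - 48*theta)/(12*theta**2 + 3), which equals G'(theta).

G(theta) = -2*log(4*theta**2 + 1) + sin(4*theta**2/3 - 1/2) + 2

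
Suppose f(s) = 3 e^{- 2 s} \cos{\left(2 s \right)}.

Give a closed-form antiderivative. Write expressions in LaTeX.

An antiderivative is F(s) = \frac{3 e^{- 2 s} \sin{\left(2 s \right)}}{4} - \frac{3 e^{- 2 s} \cos{\left(2 s \right)}}{4}.

Any candidate F(s) must reproduce f(s) exactly when differentiated.
Check: d/ds[\frac{3 e^{- 2 s} \sin{\left(2 s \right)}}{4} - \frac{3 e^{- 2 s} \cos{\left(2 s \right)}}{4}] = 3 e^{- 2 s} \cos{\left(2 s \right)} = f(s).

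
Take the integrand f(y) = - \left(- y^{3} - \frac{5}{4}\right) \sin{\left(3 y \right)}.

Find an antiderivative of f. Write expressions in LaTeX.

An antiderivative is F(y) = - \frac{y^{3} \cos{\left(3 y \right)}}{3} + \frac{y^{2} \sin{\left(3 y \right)}}{3} + \frac{2 y \cos{\left(3 y \right)}}{9} - \frac{2 \sin{\left(3 y \right)}}{27} - \frac{5 \cos{\left(3 y \right)}}{12}.

A first test for any F(y): its y-derivative must equal f(y) identically.
Check: d/dy[- \frac{y^{3} \cos{\left(3 y \right)}}{3} + \frac{y^{2} \sin{\left(3 y \right)}}{3} + \frac{2 y \cos{\left(3 y \right)}}{9} - \frac{2 \sin{\left(3 y \right)}}{27} - \frac{5 \cos{\left(3 y \right)}}{12}] = y^{3} \sin{\left(3 y \right)} + \frac{5 \sin{\left(3 y \right)}}{4}, which equals f(y).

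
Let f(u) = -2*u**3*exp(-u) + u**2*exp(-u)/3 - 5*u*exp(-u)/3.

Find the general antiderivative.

Recognize the product-rule pattern: f = v'r + vr' with v = 2*u**3 + 17*u**2/3 + 13*u + 13, r = exp(-u), so integration by parts undoes it.
Check: d/du[(6*u**3 + 17*u**2 + 39*u + 39)*exp(-u)/3] = (-6*u**3 + u**2 - 5*u)*exp(-u)/3, which equals f(u).

F(u) = (6*u**3 + 17*u**2 + 39*u + 39)*exp(-u)/3 + C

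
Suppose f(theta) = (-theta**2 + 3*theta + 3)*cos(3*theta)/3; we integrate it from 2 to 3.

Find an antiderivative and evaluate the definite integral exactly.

Since d/dtheta undoes antidifferentiation here, F'(theta) = f(theta) is required of F(theta).
F(theta) = -theta**2*sin(3*theta)/9 + theta*sin(3*theta)/3 - 2*theta*cos(3*theta)/27 + 29*sin(3*theta)/81 + cos(3*theta)/9 is an antiderivative of f.
Check: d/dtheta[-theta**2*sin(3*theta)/9 + theta*sin(3*theta)/3 - 2*theta*cos(3*theta)/27 + 29*sin(3*theta)/81 + cos(3*theta)/9] = -theta**2*cos(3*theta)/3 + theta*cos(3*theta) + cos(3*theta), which equals f(theta).
F(3) = -cos(9)/9 + 29*sin(9)/81; F(2) = 47*sin(6)/81 - cos(6)/27.
Integral = F(3) - F(2) = cos(6)/27 - cos(9)/9 + 29*sin(9)/81 - 47*sin(6)/81.

Antiderivative: F(theta) = -theta**2*sin(3*theta)/9 + theta*sin(3*theta)/3 - 2*theta*cos(3*theta)/27 + 29*sin(3*theta)/81 + cos(3*theta)/9; value = cos(6)/27 - cos(9)/9 + 29*sin(9)/81 - 47*sin(6)/81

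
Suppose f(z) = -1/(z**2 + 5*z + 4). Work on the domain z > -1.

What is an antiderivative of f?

An antiderivative is F(z) = -(log(z + 1) - log(z + 4))/3.

The denominator factors as (z + 1)*(z + 4); partial fractions split f into directly integrable pieces: 1/(3*(z + 4)) - 1/(3*(z + 1)).
Check: d/dz[-(log(z + 1) - log(z + 4))/3] = -1/(z**2 + 5*z + 4) = f(z).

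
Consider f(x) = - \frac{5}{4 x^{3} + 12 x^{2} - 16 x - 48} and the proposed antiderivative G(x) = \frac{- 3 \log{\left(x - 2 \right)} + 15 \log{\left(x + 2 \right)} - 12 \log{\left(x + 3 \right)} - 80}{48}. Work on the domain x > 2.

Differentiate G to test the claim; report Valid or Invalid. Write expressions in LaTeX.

Valid: G'(x) = f(x).

d/dx[G] = - \frac{5}{4 x^{3} + 12 x^{2} - 16 x - 48}
This equals f(x) exactly, so the claim holds.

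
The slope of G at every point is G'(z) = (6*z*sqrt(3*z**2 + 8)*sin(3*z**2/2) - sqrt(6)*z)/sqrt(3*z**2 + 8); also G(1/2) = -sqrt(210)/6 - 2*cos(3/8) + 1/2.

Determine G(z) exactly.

G(z) = -2*sqrt(z**2/2 + 4/3) - 2*cos(3*z**2/2) + 1/2

Recover the given G'(z) by differentiating a candidate G(z); any mismatch rules it out.
A general antiderivative is -2*sqrt(z**2/2 + 4/3) - 2*cos(3*z**2/2) + C.
The condition gives C = -sqrt(210)/6 - 2*cos(3/8) + 1/2 - (-sqrt(210)/6 - 2*cos(3/8)) = 1/2.
So G(z) = -2*sqrt(z**2/2 + 4/3) - 2*cos(3*z**2/2) + 1/2.
Check: d/dz[-2*sqrt(z**2/2 + 4/3) - 2*cos(3*z**2/2) + 1/2] = (6*z*sqrt(3*z**2 + 8)*sin(3*z**2/2) - sqrt(6)*z)/sqrt(3*z**2 + 8) = G'(z).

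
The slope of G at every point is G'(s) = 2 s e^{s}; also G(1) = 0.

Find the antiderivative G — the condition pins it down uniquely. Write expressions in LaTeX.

G(s) = 2 \left(s - 1\right) e^{s}

G'(s) has the shape u'v + uv' for u = 2 s - 2 and v = e^{s} — it is the derivative of the product u*v.
A general antiderivative is \left(2 s - 2\right) e^{s} + C.
The condition gives C = 0 - (0) = 0.
So G(s) = 2 \left(s - 1\right) e^{s}.
Check: d/ds[2 \left(s - 1\right) e^{s}] = 2 s e^{s} = G'(s).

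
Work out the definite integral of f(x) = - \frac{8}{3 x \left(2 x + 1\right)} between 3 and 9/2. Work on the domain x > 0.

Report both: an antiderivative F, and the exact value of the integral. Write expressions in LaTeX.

Antiderivative: F(x) = \frac{8 \left(- \log{\left(x \right)} + \log{\left(x + \frac{1}{2} \right)}\right)}{3}; value = - \frac{8 \log{\left(\frac{9}{2} \right)}}{3} - \frac{8 \log{\left(\frac{7}{2} \right)}}{3} + \frac{8 \log{\left(3 \right)}}{3} + \frac{8 \log{\left(5 \right)}}{3}

Factor the denominator (3 x \left(2 x + 1\right)) and decompose: f = \frac{16}{3 \left(2 x + 1\right)} - \frac{8}{3 x}; each piece integrates to a log, atan, or power term.
F(x) = \frac{8 \left(- \log{\left(x \right)} + \log{\left(x + \frac{1}{2} \right)}\right)}{3} is an antiderivative of f.
Check: d/dx[\frac{8 \left(- \log{\left(x \right)} + \log{\left(x + \frac{1}{2} \right)}\right)}{3}] = - \frac{8}{6 x^{2} + 3 x}, which equals f(x).
F(9/2) = - \frac{8 \log{\left(\frac{9}{2} \right)}}{3} + \frac{8 \log{\left(5 \right)}}{3}; F(3) = - \frac{8 \log{\left(3 \right)}}{3} + \frac{8 \log{\left(\frac{7}{2} \right)}}{3}.
Integral = F(9/2) - F(3) = - \frac{8 \log{\left(\frac{9}{2} \right)}}{3} - \frac{8 \log{\left(\frac{7}{2} \right)}}{3} + \frac{8 \log{\left(3 \right)}}{3} + \frac{8 \log{\left(5 \right)}}{3}.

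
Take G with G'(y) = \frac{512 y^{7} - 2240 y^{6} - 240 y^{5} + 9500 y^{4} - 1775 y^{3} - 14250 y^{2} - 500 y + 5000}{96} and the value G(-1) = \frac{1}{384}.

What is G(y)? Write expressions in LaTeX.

G'(y) matches the chain-rule pattern g'(h)*h' with inner function h(y) = - y^{2} + \frac{5 y}{4} + \frac{5}{2}; substituting u = h(y) collapses the integral.
A general antiderivative is \frac{2 \left(- y^{2} + \frac{5 y}{4} + \frac{5}{2}\right)^{4}}{3} + C.
The condition gives C = \frac{1}{384} - (\frac{1}{384}) = 0.
So G(y) = \frac{2 y^{8}}{3} - \frac{10 y^{7}}{3} - \frac{5 y^{6}}{12} + \frac{475 y^{5}}{24} - \frac{1775 y^{4}}{384} - \frac{2375 y^{3}}{48} - \frac{125 y^{2}}{48} + \frac{625 y}{12} + \frac{625}{24}.
Check: d/dy[\frac{2 y^{8}}{3} - \frac{10 y^{7}}{3} - \frac{5 y^{6}}{12} + \frac{475 y^{5}}{24} - \frac{1775 y^{4}}{384} - \frac{2375 y^{3}}{48} - \frac{125 y^{2}}{48} + \frac{625 y}{12} + \frac{625}{24}] = \frac{16 y^{7}}{3} - \frac{70 y^{6}}{3} - \frac{5 y^{5}}{2} + \frac{2375 y^{4}}{24} - \frac{1775 y^{3}}{96} - \frac{2375 y^{2}}{16} - \frac{125 y}{24} + \frac{625}{12}, which equals G'(y).

G(y) = \frac{2 y^{8}}{3} - \frac{10 y^{7}}{3} - \frac{5 y^{6}}{12} + \frac{475 y^{5}}{24} - \frac{1775 y^{4}}{384} - \frac{2375 y^{3}}{48} - \frac{125 y^{2}}{48} + \frac{625 y}{12} + \frac{625}{24}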